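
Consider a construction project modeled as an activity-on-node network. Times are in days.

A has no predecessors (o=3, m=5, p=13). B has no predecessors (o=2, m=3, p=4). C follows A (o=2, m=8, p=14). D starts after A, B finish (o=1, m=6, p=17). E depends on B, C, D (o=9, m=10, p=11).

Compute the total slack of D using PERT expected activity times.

te_A = (3 + 4·5 + 13)/6 = 36/6 = 6
te_B = (2 + 4·3 + 4)/6 = 18/6 = 3
te_C = (2 + 4·8 + 14)/6 = 48/6 = 8
te_D = (1 + 4·6 + 17)/6 = 42/6 = 7
te_E = (9 + 4·10 + 11)/6 = 60/6 = 10

Forward pass:
ES_A = 0; EF_A = 6
ES_B = 0; EF_B = 3
ES_C = 6; EF_C = 6+8 = 14
ES_D = max(EF_A=6, EF_B=3) = 6; EF_D = 6+7 = 13
ES_E = max(EF_B=3, EF_C=14, EF_D=13) = 14; EF_E = 14+10 = 24
Expected project duration μ = 24 days. Critical path: A → C → E.

Backward pass:
LF_E = 24; LS_E = 24−10 = 14
LF_D = LS_E = 14; LS_D = 14−7 = 7
LF_C = LS_E = 14; LS_C = 14−8 = 6
LF_B = min(LS_D=7, LS_E=14) = 7; LS_B = 7−3 = 4
LF_A = min(LS_C=6, LS_D=7) = 6; LS_A = 6−6 = 0
Slack_D = LS_D − ES_D = 7 − 6 = 1

1 days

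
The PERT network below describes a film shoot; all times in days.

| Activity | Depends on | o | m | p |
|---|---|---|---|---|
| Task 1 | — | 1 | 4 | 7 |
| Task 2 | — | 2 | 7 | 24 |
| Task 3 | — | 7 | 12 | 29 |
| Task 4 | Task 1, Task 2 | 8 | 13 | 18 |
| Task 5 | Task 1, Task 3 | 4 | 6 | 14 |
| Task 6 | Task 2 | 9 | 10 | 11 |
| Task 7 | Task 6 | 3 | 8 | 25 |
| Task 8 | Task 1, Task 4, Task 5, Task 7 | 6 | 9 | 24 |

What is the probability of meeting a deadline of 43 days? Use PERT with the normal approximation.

0.691

te_Task 1 = (1 + 4·4 + 7)/6 = 24/6 = 4; σ²_Task 1 = ((7−1)/6)² = 1.000
te_Task 2 = (2 + 4·7 + 24)/6 = 54/6 = 9; σ²_Task 2 = ((24−2)/6)² = 13.444
te_Task 3 = (7 + 4·12 + 29)/6 = 84/6 = 14; σ²_Task 3 = ((29−7)/6)² = 13.444
te_Task 4 = (8 + 4·13 + 18)/6 = 78/6 = 13; σ²_Task 4 = ((18−8)/6)² = 2.778
te_Task 5 = (4 + 4·6 + 14)/6 = 42/6 = 7; σ²_Task 5 = ((14−4)/6)² = 2.778
te_Task 6 = (9 + 4·10 + 11)/6 = 60/6 = 10; σ²_Task 6 = ((11−9)/6)² = 0.111
te_Task 7 = (3 + 4·8 + 25)/6 = 60/6 = 10; σ²_Task 7 = ((25−3)/6)² = 13.444
te_Task 8 = (6 + 4·9 + 24)/6 = 66/6 = 11; σ²_Task 8 = ((24−6)/6)² = 9.000

Forward pass:
ES_Task 1 = 0; EF_Task 1 = 4
ES_Task 2 = 0; EF_Task 2 = 9
ES_Task 3 = 0; EF_Task 3 = 14
ES_Task 4 = max(EF_Task 1=4, EF_Task 2=9) = 9; EF_Task 4 = 9+13 = 22
ES_Task 5 = max(EF_Task 1=4, EF_Task 3=14) = 14; EF_Task 5 = 14+7 = 21
ES_Task 6 = 9; EF_Task 6 = 9+10 = 19
ES_Task 7 = 19; EF_Task 7 = 19+10 = 29
ES_Task 8 = max(EF_Task 1=4, EF_Task 4=22, EF_Task 5=21, EF_Task 7=29) = 29; EF_Task 8 = 29+11 = 40
Expected project duration μ = 40 days. Critical path: Task 2 → Task 6 → Task 7 → Task 8.

Variance along critical path = 13.444 + 0.111 + 13.444 + 9.000 = 36.000; σ = √36.000 = 6.000 days.
Z = (43 − 40) / 6.000 = 0.500
P(T ≤ 43) = Φ(0.500) ≈ 0.691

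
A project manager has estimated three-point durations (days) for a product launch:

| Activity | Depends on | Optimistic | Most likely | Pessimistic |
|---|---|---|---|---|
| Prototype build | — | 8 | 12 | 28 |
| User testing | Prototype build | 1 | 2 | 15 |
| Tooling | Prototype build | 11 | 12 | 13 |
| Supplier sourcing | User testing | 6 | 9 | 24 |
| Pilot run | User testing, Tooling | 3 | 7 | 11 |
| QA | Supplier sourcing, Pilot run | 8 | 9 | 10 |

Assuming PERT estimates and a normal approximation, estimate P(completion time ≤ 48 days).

0.951

te_Prototype build = (8 + 4·12 + 28)/6 = 84/6 = 14; σ²_Prototype build = ((28−8)/6)² = 11.111
te_User testing = (1 + 4·2 + 15)/6 = 24/6 = 4; σ²_User testing = ((15−1)/6)² = 5.444
te_Tooling = (11 + 4·12 + 13)/6 = 72/6 = 12; σ²_Tooling = ((13−11)/6)² = 0.111
te_Supplier sourcing = (6 + 4·9 + 24)/6 = 66/6 = 11; σ²_Supplier sourcing = ((24−6)/6)² = 9.000
te_Pilot run = (3 + 4·7 + 11)/6 = 42/6 = 7; σ²_Pilot run = ((11−3)/6)² = 1.778
te_QA = (8 + 4·9 + 10)/6 = 54/6 = 9; σ²_QA = ((10−8)/6)² = 0.111

Forward pass:
ES_Prototype build = 0; EF_Prototype build = 14
ES_User testing = 14; EF_User testing = 14+4 = 18
ES_Tooling = 14; EF_Tooling = 14+12 = 26
ES_Supplier sourcing = 18; EF_Supplier sourcing = 18+11 = 29
ES_Pilot run = max(EF_User testing=18, EF_Tooling=26) = 26; EF_Pilot run = 26+7 = 33
ES_QA = max(EF_Supplier sourcing=29, EF_Pilot run=33) = 33; EF_QA = 33+9 = 42
Expected project duration μ = 42 days. Critical path: Prototype build → Tooling → Pilot run → QA.

Variance along critical path = 11.111 + 0.111 + 1.778 + 0.111 = 13.111; σ = √13.111 = 3.621 days.
Z = (48 − 42) / 3.621 = 1.657
P(T ≤ 48) = Φ(1.657) ≈ 0.951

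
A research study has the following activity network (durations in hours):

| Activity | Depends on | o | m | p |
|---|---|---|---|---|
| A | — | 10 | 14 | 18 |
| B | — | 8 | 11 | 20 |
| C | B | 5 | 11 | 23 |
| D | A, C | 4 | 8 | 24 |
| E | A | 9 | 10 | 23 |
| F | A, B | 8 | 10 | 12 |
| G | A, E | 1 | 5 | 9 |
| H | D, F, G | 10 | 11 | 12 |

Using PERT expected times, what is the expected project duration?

45 hours

te_A = (10 + 4·14 + 18)/6 = 84/6 = 14
te_B = (8 + 4·11 + 20)/6 = 72/6 = 12
te_C = (5 + 4·11 + 23)/6 = 72/6 = 12
te_D = (4 + 4·8 + 24)/6 = 60/6 = 10
te_E = (9 + 4·10 + 23)/6 = 72/6 = 12
te_F = (8 + 4·10 + 12)/6 = 60/6 = 10
te_G = (1 + 4·5 + 9)/6 = 30/6 = 5
te_H = (10 + 4·11 + 12)/6 = 66/6 = 11

Forward pass:
ES_A = 0; EF_A = 14
ES_B = 0; EF_B = 12
ES_C = 12; EF_C = 12+12 = 24
ES_D = max(EF_A=14, EF_C=24) = 24; EF_D = 24+10 = 34
ES_E = 14; EF_E = 14+12 = 26
ES_F = max(EF_A=14, EF_B=12) = 14; EF_F = 14+10 = 24
ES_G = max(EF_A=14, EF_E=26) = 26; EF_G = 26+5 = 31
ES_H = max(EF_D=34, EF_F=24, EF_G=31) = 34; EF_H = 34+11 = 45
Expected project duration μ = 45 hours. Critical path: B → C → D → H.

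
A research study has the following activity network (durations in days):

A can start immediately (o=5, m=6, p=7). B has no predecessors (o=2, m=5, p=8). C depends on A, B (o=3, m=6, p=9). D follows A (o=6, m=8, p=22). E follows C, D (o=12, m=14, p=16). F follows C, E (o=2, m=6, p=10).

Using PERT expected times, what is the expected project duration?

te_A = (5 + 4·6 + 7)/6 = 36/6 = 6
te_B = (2 + 4·5 + 8)/6 = 30/6 = 5
te_C = (3 + 4·6 + 9)/6 = 36/6 = 6
te_D = (6 + 4·8 + 22)/6 = 60/6 = 10
te_E = (12 + 4·14 + 16)/6 = 84/6 = 14
te_F = (2 + 4·6 + 10)/6 = 36/6 = 6

Forward pass:
ES_A = 0; EF_A = 6
ES_B = 0; EF_B = 5
ES_C = max(EF_A=6, EF_B=5) = 6; EF_C = 6+6 = 12
ES_D = 6; EF_D = 6+10 = 16
ES_E = max(EF_C=12, EF_D=16) = 16; EF_E = 16+14 = 30
ES_F = max(EF_C=12, EF_E=30) = 30; EF_F = 30+6 = 36
Expected project duration μ = 36 days. Critical path: A → D → E → F.

36 days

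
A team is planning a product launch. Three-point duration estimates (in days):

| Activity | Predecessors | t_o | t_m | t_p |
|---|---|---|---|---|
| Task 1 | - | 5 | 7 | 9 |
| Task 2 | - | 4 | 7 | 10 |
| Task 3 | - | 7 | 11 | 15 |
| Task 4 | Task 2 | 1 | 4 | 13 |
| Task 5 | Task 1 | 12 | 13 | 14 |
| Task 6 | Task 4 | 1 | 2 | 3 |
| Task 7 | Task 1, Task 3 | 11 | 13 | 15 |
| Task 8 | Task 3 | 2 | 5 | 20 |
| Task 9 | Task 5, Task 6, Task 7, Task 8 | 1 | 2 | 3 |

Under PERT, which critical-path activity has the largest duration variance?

te_Task 1 = (5 + 4·7 + 9)/6 = 42/6 = 7; σ²_Task 1 = ((9−5)/6)² = 0.444
te_Task 2 = (4 + 4·7 + 10)/6 = 42/6 = 7; σ²_Task 2 = ((10−4)/6)² = 1.000
te_Task 3 = (7 + 4·11 + 15)/6 = 66/6 = 11; σ²_Task 3 = ((15−7)/6)² = 1.778
te_Task 4 = (1 + 4·4 + 13)/6 = 30/6 = 5; σ²_Task 4 = ((13−1)/6)² = 4.000
te_Task 5 = (12 + 4·13 + 14)/6 = 78/6 = 13; σ²_Task 5 = ((14−12)/6)² = 0.111
te_Task 6 = (1 + 4·2 + 3)/6 = 12/6 = 2; σ²_Task 6 = ((3−1)/6)² = 0.111
te_Task 7 = (11 + 4·13 + 15)/6 = 78/6 = 13; σ²_Task 7 = ((15−11)/6)² = 0.444
te_Task 8 = (2 + 4·5 + 20)/6 = 42/6 = 7; σ²_Task 8 = ((20−2)/6)² = 9.000
te_Task 9 = (1 + 4·2 + 3)/6 = 12/6 = 2; σ²_Task 9 = ((3−1)/6)² = 0.111

Forward pass:
ES_Task 1 = 0; EF_Task 1 = 7
ES_Task 2 = 0; EF_Task 2 = 7
ES_Task 3 = 0; EF_Task 3 = 11
ES_Task 4 = 7; EF_Task 4 = 7+5 = 12
ES_Task 5 = 7; EF_Task 5 = 7+13 = 20
ES_Task 6 = 12; EF_Task 6 = 12+2 = 14
ES_Task 7 = max(EF_Task 1=7, EF_Task 3=11) = 11; EF_Task 7 = 11+13 = 24
ES_Task 8 = 11; EF_Task 8 = 11+7 = 18
ES_Task 9 = max(EF_Task 5=20, EF_Task 6=14, EF_Task 7=24, EF_Task 8=18) = 24; EF_Task 9 = 24+2 = 26
Expected project duration μ = 26 days. Critical path: Task 3 → Task 7 → Task 9.

Variances on critical path: σ²_Task 3=1.778, σ²_Task 7=0.444, σ²_Task 9=0.111.
Largest is σ²_Task 3 = 1.778.

Task 3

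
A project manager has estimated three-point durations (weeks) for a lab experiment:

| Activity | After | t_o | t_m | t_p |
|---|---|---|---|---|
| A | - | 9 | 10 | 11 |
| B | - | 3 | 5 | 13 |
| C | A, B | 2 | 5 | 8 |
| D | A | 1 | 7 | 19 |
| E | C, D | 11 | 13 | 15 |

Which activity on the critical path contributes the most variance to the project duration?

D

te_A = (9 + 4·10 + 11)/6 = 60/6 = 10; σ²_A = ((11−9)/6)² = 0.111
te_B = (3 + 4·5 + 13)/6 = 36/6 = 6; σ²_B = ((13−3)/6)² = 2.778
te_C = (2 + 4·5 + 8)/6 = 30/6 = 5; σ²_C = ((8−2)/6)² = 1.000
te_D = (1 + 4·7 + 19)/6 = 48/6 = 8; σ²_D = ((19−1)/6)² = 9.000
te_E = (11 + 4·13 + 15)/6 = 78/6 = 13; σ²_E = ((15−11)/6)² = 0.444

Forward pass:
ES_A = 0; EF_A = 10
ES_B = 0; EF_B = 6
ES_C = max(EF_A=10, EF_B=6) = 10; EF_C = 10+5 = 15
ES_D = 10; EF_D = 10+8 = 18
ES_E = max(EF_C=15, EF_D=18) = 18; EF_E = 18+13 = 31
Expected project duration μ = 31 weeks. Critical path: A → D → E.

Variances on critical path: σ²_A=0.111, σ²_D=9.000, σ²_E=0.444.
Largest is σ²_D = 9.000.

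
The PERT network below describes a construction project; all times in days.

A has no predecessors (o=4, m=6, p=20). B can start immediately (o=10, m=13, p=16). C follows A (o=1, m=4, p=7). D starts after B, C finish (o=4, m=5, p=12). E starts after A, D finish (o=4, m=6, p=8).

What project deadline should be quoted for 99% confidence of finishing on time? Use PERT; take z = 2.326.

29.2 days

te_A = (4 + 4·6 + 20)/6 = 48/6 = 8; σ²_A = ((20−4)/6)² = 7.111
te_B = (10 + 4·13 + 16)/6 = 78/6 = 13; σ²_B = ((16−10)/6)² = 1.000
te_C = (1 + 4·4 + 7)/6 = 24/6 = 4; σ²_C = ((7−1)/6)² = 1.000
te_D = (4 + 4·5 + 12)/6 = 36/6 = 6; σ²_D = ((12−4)/6)² = 1.778
te_E = (4 + 4·6 + 8)/6 = 36/6 = 6; σ²_E = ((8−4)/6)² = 0.444

Forward pass:
ES_A = 0; EF_A = 8
ES_B = 0; EF_B = 13
ES_C = 8; EF_C = 8+4 = 12
ES_D = max(EF_B=13, EF_C=12) = 13; EF_D = 13+6 = 19
ES_E = max(EF_A=8, EF_D=19) = 19; EF_E = 19+6 = 25
Expected project duration μ = 25 days. Critical path: B → D → E.

Variance along critical path = 1.000 + 1.778 + 0.444 = 3.222; σ = 1.795 days.
D = μ + z·σ = 25 + 2.326·1.795 = 29.2 days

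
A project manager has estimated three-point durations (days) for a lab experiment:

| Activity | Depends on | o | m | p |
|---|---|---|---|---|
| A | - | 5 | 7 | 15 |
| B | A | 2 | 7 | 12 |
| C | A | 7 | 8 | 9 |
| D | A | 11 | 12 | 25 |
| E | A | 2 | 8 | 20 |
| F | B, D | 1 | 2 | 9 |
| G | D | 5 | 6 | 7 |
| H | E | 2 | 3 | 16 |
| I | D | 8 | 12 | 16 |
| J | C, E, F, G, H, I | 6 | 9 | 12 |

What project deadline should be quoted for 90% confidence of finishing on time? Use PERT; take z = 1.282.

47.3 days

te_A = (5 + 4·7 + 15)/6 = 48/6 = 8; σ²_A = ((15−5)/6)² = 2.778
te_B = (2 + 4·7 + 12)/6 = 42/6 = 7; σ²_B = ((12−2)/6)² = 2.778
te_C = (7 + 4·8 + 9)/6 = 48/6 = 8; σ²_C = ((9−7)/6)² = 0.111
te_D = (11 + 4·12 + 25)/6 = 84/6 = 14; σ²_D = ((25−11)/6)² = 5.444
te_E = (2 + 4·8 + 20)/6 = 54/6 = 9; σ²_E = ((20−2)/6)² = 9.000
te_F = (1 + 4·2 + 9)/6 = 18/6 = 3; σ²_F = ((9−1)/6)² = 1.778
te_G = (5 + 4·6 + 7)/6 = 36/6 = 6; σ²_G = ((7−5)/6)² = 0.111
te_H = (2 + 4·3 + 16)/6 = 30/6 = 5; σ²_H = ((16−2)/6)² = 5.444
te_I = (8 + 4·12 + 16)/6 = 72/6 = 12; σ²_I = ((16−8)/6)² = 1.778
te_J = (6 + 4·9 + 12)/6 = 54/6 = 9; σ²_J = ((12−6)/6)² = 1.000

Forward pass:
ES_A = 0; EF_A = 8
ES_B = 8; EF_B = 8+7 = 15
ES_C = 8; EF_C = 8+8 = 16
ES_D = 8; EF_D = 8+14 = 22
ES_E = 8; EF_E = 8+9 = 17
ES_F = max(EF_B=15, EF_D=22) = 22; EF_F = 22+3 = 25
ES_G = 22; EF_G = 22+6 = 28
ES_H = 17; EF_H = 17+5 = 22
ES_I = 22; EF_I = 22+12 = 34
ES_J = max(EF_C=16, EF_E=17, EF_F=25, EF_G=28, EF_H=22, EF_I=34) = 34; EF_J = 34+9 = 43
Expected project duration μ = 43 days. Critical path: A → D → I → J.

Variance along critical path = 2.778 + 5.444 + 1.778 + 1.000 = 11.000; σ = 3.317 days.
D = μ + z·σ = 43 + 1.282·3.317 = 47.3 days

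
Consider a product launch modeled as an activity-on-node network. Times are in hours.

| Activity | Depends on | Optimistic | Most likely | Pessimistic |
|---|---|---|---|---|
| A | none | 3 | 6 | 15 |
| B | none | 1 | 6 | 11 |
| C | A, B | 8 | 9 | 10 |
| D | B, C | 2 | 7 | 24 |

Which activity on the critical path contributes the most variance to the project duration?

te_A = (3 + 4·6 + 15)/6 = 42/6 = 7; σ²_A = ((15−3)/6)² = 4.000
te_B = (1 + 4·6 + 11)/6 = 36/6 = 6; σ²_B = ((11−1)/6)² = 2.778
te_C = (8 + 4·9 + 10)/6 = 54/6 = 9; σ²_C = ((10−8)/6)² = 0.111
te_D = (2 + 4·7 + 24)/6 = 54/6 = 9; σ²_D = ((24−2)/6)² = 13.444

Forward pass:
ES_A = 0; EF_A = 7
ES_B = 0; EF_B = 6
ES_C = max(EF_A=7, EF_B=6) = 7; EF_C = 7+9 = 16
ES_D = max(EF_B=6, EF_C=16) = 16; EF_D = 16+9 = 25
Expected project duration μ = 25 hours. Critical path: A → C → D.

Variances on critical path: σ²_A=4.000, σ²_C=0.111, σ²_D=13.444.
Largest is σ²_D = 13.444.

D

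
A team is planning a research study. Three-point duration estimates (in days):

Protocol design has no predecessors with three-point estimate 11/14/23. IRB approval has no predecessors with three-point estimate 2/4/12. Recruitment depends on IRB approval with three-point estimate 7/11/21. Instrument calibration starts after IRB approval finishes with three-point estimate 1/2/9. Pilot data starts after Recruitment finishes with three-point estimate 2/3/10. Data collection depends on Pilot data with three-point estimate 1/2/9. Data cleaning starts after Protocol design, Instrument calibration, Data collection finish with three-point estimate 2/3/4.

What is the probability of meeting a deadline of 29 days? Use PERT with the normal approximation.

0.719

te_Protocol design = (11 + 4·14 + 23)/6 = 90/6 = 15; σ²_Protocol design = ((23−11)/6)² = 4.000
te_IRB approval = (2 + 4·4 + 12)/6 = 30/6 = 5; σ²_IRB approval = ((12−2)/6)² = 2.778
te_Recruitment = (7 + 4·11 + 21)/6 = 72/6 = 12; σ²_Recruitment = ((21−7)/6)² = 5.444
te_Instrument calibration = (1 + 4·2 + 9)/6 = 18/6 = 3; σ²_Instrument calibration = ((9−1)/6)² = 1.778
te_Pilot data = (2 + 4·3 + 10)/6 = 24/6 = 4; σ²_Pilot data = ((10−2)/6)² = 1.778
te_Data collection = (1 + 4·2 + 9)/6 = 18/6 = 3; σ²_Data collection = ((9−1)/6)² = 1.778
te_Data cleaning = (2 + 4·3 + 4)/6 = 18/6 = 3; σ²_Data cleaning = ((4−2)/6)² = 0.111

Forward pass:
ES_Protocol design = 0; EF_Protocol design = 15
ES_IRB approval = 0; EF_IRB approval = 5
ES_Recruitment = 5; EF_Recruitment = 5+12 = 17
ES_Instrument calibration = 5; EF_Instrument calibration = 5+3 = 8
ES_Pilot data = 17; EF_Pilot data = 17+4 = 21
ES_Data collection = 21; EF_Data collection = 21+3 = 24
ES_Data cleaning = max(EF_Protocol design=15, EF_Instrument calibration=8, EF_Data collection=24) = 24; EF_Data cleaning = 24+3 = 27
Expected project duration μ = 27 days. Critical path: IRB approval → Recruitment → Pilot data → Data collection → Data cleaning.

Variance along critical path = 2.778 + 5.444 + 1.778 + 1.778 + 0.111 = 11.889; σ = √11.889 = 3.448 days.
Z = (29 − 27) / 3.448 = 0.580
P(T ≤ 29) = Φ(0.580) ≈ 0.719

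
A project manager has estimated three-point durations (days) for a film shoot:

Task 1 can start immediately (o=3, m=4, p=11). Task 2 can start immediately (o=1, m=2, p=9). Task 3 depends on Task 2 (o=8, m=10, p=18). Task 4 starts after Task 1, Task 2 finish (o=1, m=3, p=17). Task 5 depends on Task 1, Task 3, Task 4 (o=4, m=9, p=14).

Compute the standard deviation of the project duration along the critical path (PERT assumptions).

te_Task 1 = (3 + 4·4 + 11)/6 = 30/6 = 5; σ²_Task 1 = ((11−3)/6)² = 1.778
te_Task 2 = (1 + 4·2 + 9)/6 = 18/6 = 3; σ²_Task 2 = ((9−1)/6)² = 1.778
te_Task 3 = (8 + 4·10 + 18)/6 = 66/6 = 11; σ²_Task 3 = ((18−8)/6)² = 2.778
te_Task 4 = (1 + 4·3 + 17)/6 = 30/6 = 5; σ²_Task 4 = ((17−1)/6)² = 7.111
te_Task 5 = (4 + 4·9 + 14)/6 = 54/6 = 9; σ²_Task 5 = ((14−4)/6)² = 2.778

Forward pass:
ES_Task 1 = 0; EF_Task 1 = 5
ES_Task 2 = 0; EF_Task 2 = 3
ES_Task 3 = 3; EF_Task 3 = 3+11 = 14
ES_Task 4 = max(EF_Task 1=5, EF_Task 2=3) = 5; EF_Task 4 = 5+5 = 10
ES_Task 5 = max(EF_Task 1=5, EF_Task 3=14, EF_Task 4=10) = 14; EF_Task 5 = 14+9 = 23
Expected project duration μ = 23 days. Critical path: Task 2 → Task 3 → Task 5.

Variance along critical path = 1.778 + 2.778 + 2.778 = 7.333
σ = √7.333 = 2.708 days

2.71 days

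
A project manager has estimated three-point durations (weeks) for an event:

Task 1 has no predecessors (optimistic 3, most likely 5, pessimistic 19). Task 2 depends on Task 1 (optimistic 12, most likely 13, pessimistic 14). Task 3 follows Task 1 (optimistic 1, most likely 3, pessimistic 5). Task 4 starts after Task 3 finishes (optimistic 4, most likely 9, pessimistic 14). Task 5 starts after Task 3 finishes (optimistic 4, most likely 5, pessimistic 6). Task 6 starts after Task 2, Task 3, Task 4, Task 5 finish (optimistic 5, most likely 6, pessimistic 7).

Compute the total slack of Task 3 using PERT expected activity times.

te_Task 1 = (3 + 4·5 + 19)/6 = 42/6 = 7
te_Task 2 = (12 + 4·13 + 14)/6 = 78/6 = 13
te_Task 3 = (1 + 4·3 + 5)/6 = 18/6 = 3
te_Task 4 = (4 + 4·9 + 14)/6 = 54/6 = 9
te_Task 5 = (4 + 4·5 + 6)/6 = 30/6 = 5
te_Task 6 = (5 + 4·6 + 7)/6 = 36/6 = 6

Forward pass:
ES_Task 1 = 0; EF_Task 1 = 7
ES_Task 2 = 7; EF_Task 2 = 7+13 = 20
ES_Task 3 = 7; EF_Task 3 = 7+3 = 10
ES_Task 4 = 10; EF_Task 4 = 10+9 = 19
ES_Task 5 = 10; EF_Task 5 = 10+5 = 15
ES_Task 6 = max(EF_Task 2=20, EF_Task 3=10, EF_Task 4=19, EF_Task 5=15) = 20; EF_Task 6 = 20+6 = 26
Expected project duration μ = 26 weeks. Critical path: Task 1 → Task 2 → Task 6.

Backward pass:
LF_Task 6 = 26; LS_Task 6 = 26−6 = 20
LF_Task 5 = LS_Task 6 = 20; LS_Task 5 = 20−5 = 15
LF_Task 4 = LS_Task 6 = 20; LS_Task 4 = 20−9 = 11
LF_Task 3 = min(LS_Task 4=11, LS_Task 5=15, LS_Task 6=20) = 11; LS_Task 3 = 11−3 = 8
LF_Task 2 = LS_Task 6 = 20; LS_Task 2 = 20−13 = 7
LF_Task 1 = min(LS_Task 2=7, LS_Task 3=8) = 7; LS_Task 1 = 7−7 = 0
Slack_Task 3 = LS_Task 3 − ES_Task 3 = 8 − 7 = 1

1 weeks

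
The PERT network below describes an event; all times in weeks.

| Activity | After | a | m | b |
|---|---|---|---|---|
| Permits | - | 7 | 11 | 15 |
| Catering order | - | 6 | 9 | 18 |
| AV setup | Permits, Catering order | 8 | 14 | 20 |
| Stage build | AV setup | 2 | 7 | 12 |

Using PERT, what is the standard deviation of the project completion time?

te_Permits = (7 + 4·11 + 15)/6 = 66/6 = 11; σ²_Permits = ((15−7)/6)² = 1.778
te_Catering order = (6 + 4·9 + 18)/6 = 60/6 = 10; σ²_Catering order = ((18−6)/6)² = 4.000
te_AV setup = (8 + 4·14 + 20)/6 = 84/6 = 14; σ²_AV setup = ((20−8)/6)² = 4.000
te_Stage build = (2 + 4·7 + 12)/6 = 42/6 = 7; σ²_Stage build = ((12−2)/6)² = 2.778

Forward pass:
ES_Permits = 0; EF_Permits = 11
ES_Catering order = 0; EF_Catering order = 10
ES_AV setup = max(EF_Permits=11, EF_Catering order=10) = 11; EF_AV setup = 11+14 = 25
ES_Stage build = 25; EF_Stage build = 25+7 = 32
Expected project duration μ = 32 weeks. Critical path: Permits → AV setup → Stage build.

Variance along critical path = 1.778 + 4.000 + 2.778 = 8.556
σ = √8.556 = 2.925 weeks

2.92 weeks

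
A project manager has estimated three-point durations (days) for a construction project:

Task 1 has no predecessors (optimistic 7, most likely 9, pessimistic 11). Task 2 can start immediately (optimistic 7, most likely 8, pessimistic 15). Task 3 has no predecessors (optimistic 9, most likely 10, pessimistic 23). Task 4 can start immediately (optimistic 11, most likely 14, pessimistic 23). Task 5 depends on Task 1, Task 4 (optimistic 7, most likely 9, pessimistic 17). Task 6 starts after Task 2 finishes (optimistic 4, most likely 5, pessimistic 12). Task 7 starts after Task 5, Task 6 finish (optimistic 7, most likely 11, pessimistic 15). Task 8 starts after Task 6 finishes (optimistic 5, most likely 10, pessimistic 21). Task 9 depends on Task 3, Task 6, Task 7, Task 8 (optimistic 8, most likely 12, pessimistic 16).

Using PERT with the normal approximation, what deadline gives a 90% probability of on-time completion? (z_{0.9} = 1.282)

te_Task 1 = (7 + 4·9 + 11)/6 = 54/6 = 9; σ²_Task 1 = ((11−7)/6)² = 0.444
te_Task 2 = (7 + 4·8 + 15)/6 = 54/6 = 9; σ²_Task 2 = ((15−7)/6)² = 1.778
te_Task 3 = (9 + 4·10 + 23)/6 = 72/6 = 12; σ²_Task 3 = ((23−9)/6)² = 5.444
te_Task 4 = (11 + 4·14 + 23)/6 = 90/6 = 15; σ²_Task 4 = ((23−11)/6)² = 4.000
te_Task 5 = (7 + 4·9 + 17)/6 = 60/6 = 10; σ²_Task 5 = ((17−7)/6)² = 2.778
te_Task 6 = (4 + 4·5 + 12)/6 = 36/6 = 6; σ²_Task 6 = ((12−4)/6)² = 1.778
te_Task 7 = (7 + 4·11 + 15)/6 = 66/6 = 11; σ²_Task 7 = ((15−7)/6)² = 1.778
te_Task 8 = (5 + 4·10 + 21)/6 = 66/6 = 11; σ²_Task 8 = ((21−5)/6)² = 7.111
te_Task 9 = (8 + 4·12 + 16)/6 = 72/6 = 12; σ²_Task 9 = ((16−8)/6)² = 1.778

Forward pass:
ES_Task 1 = 0; EF_Task 1 = 9
ES_Task 2 = 0; EF_Task 2 = 9
ES_Task 3 = 0; EF_Task 3 = 12
ES_Task 4 = 0; EF_Task 4 = 15
ES_Task 5 = max(EF_Task 1=9, EF_Task 4=15) = 15; EF_Task 5 = 15+10 = 25
ES_Task 6 = 9; EF_Task 6 = 9+6 = 15
ES_Task 7 = max(EF_Task 5=25, EF_Task 6=15) = 25; EF_Task 7 = 25+11 = 36
ES_Task 8 = 15; EF_Task 8 = 15+11 = 26
ES_Task 9 = max(EF_Task 3=12, EF_Task 6=15, EF_Task 7=36, EF_Task 8=26) = 36; EF_Task 9 = 36+12 = 48
Expected project duration μ = 48 days. Critical path: Task 4 → Task 5 → Task 7 → Task 9.

Variance along critical path = 4.000 + 2.778 + 1.778 + 1.778 = 10.333; σ = 3.215 days.
D = μ + z·σ = 48 + 1.282·3.215 = 52.1 days

52.1 days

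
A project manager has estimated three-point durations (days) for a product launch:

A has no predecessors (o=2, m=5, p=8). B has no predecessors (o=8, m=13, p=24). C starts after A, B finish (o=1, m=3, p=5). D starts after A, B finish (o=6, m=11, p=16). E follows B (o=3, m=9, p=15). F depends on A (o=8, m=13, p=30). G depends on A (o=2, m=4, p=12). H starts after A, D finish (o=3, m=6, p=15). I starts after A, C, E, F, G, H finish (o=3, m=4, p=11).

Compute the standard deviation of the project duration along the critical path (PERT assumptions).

3.96 days

te_A = (2 + 4·5 + 8)/6 = 30/6 = 5; σ²_A = ((8−2)/6)² = 1.000
te_B = (8 + 4·13 + 24)/6 = 84/6 = 14; σ²_B = ((24−8)/6)² = 7.111
te_C = (1 + 4·3 + 5)/6 = 18/6 = 3; σ²_C = ((5−1)/6)² = 0.444
te_D = (6 + 4·11 + 16)/6 = 66/6 = 11; σ²_D = ((16−6)/6)² = 2.778
te_E = (3 + 4·9 + 15)/6 = 54/6 = 9; σ²_E = ((15−3)/6)² = 4.000
te_F = (8 + 4·13 + 30)/6 = 90/6 = 15; σ²_F = ((30−8)/6)² = 13.444
te_G = (2 + 4·4 + 12)/6 = 30/6 = 5; σ²_G = ((12−2)/6)² = 2.778
te_H = (3 + 4·6 + 15)/6 = 42/6 = 7; σ²_H = ((15−3)/6)² = 4.000
te_I = (3 + 4·4 + 11)/6 = 30/6 = 5; σ²_I = ((11−3)/6)² = 1.778

Forward pass:
ES_A = 0; EF_A = 5
ES_B = 0; EF_B = 14
ES_C = max(EF_A=5, EF_B=14) = 14; EF_C = 14+3 = 17
ES_D = max(EF_A=5, EF_B=14) = 14; EF_D = 14+11 = 25
ES_E = 14; EF_E = 14+9 = 23
ES_F = 5; EF_F = 5+15 = 20
ES_G = 5; EF_G = 5+5 = 10
ES_H = max(EF_A=5, EF_D=25) = 25; EF_H = 25+7 = 32
ES_I = max(EF_A=5, EF_C=17, EF_E=23, EF_F=20, EF_G=10, EF_H=32) = 32; EF_I = 32+5 = 37
Expected project duration μ = 37 days. Critical path: B → D → H → I.

Variance along critical path = 7.111 + 2.778 + 4.000 + 1.778 = 15.667
σ = √15.667 = 3.958 days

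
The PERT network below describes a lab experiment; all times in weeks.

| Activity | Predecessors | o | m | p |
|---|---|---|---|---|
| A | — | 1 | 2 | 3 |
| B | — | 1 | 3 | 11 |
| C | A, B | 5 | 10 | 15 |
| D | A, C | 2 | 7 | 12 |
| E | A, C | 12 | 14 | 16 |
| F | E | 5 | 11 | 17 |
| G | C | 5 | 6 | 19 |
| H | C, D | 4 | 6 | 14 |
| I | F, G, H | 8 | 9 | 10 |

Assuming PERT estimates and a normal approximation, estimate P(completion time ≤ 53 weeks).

te_A = (1 + 4·2 + 3)/6 = 12/6 = 2; σ²_A = ((3−1)/6)² = 0.111
te_B = (1 + 4·3 + 11)/6 = 24/6 = 4; σ²_B = ((11−1)/6)² = 2.778
te_C = (5 + 4·10 + 15)/6 = 60/6 = 10; σ²_C = ((15−5)/6)² = 2.778
te_D = (2 + 4·7 + 12)/6 = 42/6 = 7; σ²_D = ((12−2)/6)² = 2.778
te_E = (12 + 4·14 + 16)/6 = 84/6 = 14; σ²_E = ((16−12)/6)² = 0.444
te_F = (5 + 4·11 + 17)/6 = 66/6 = 11; σ²_F = ((17−5)/6)² = 4.000
te_G = (5 + 4·6 + 19)/6 = 48/6 = 8; σ²_G = ((19−5)/6)² = 5.444
te_H = (4 + 4·6 + 14)/6 = 42/6 = 7; σ²_H = ((14−4)/6)² = 2.778
te_I = (8 + 4·9 + 10)/6 = 54/6 = 9; σ²_I = ((10−8)/6)² = 0.111

Forward pass:
ES_A = 0; EF_A = 2
ES_B = 0; EF_B = 4
ES_C = max(EF_A=2, EF_B=4) = 4; EF_C = 4+10 = 14
ES_D = max(EF_A=2, EF_C=14) = 14; EF_D = 14+7 = 21
ES_E = max(EF_A=2, EF_C=14) = 14; EF_E = 14+14 = 28
ES_F = 28; EF_F = 28+11 = 39
ES_G = 14; EF_G = 14+8 = 22
ES_H = max(EF_C=14, EF_D=21) = 21; EF_H = 21+7 = 28
ES_I = max(EF_F=39, EF_G=22, EF_H=28) = 39; EF_I = 39+9 = 48
Expected project duration μ = 48 weeks. Critical path: B → C → E → F → I.

Variance along critical path = 2.778 + 2.778 + 0.444 + 4.000 + 0.111 = 10.111; σ = √10.111 = 3.180 weeks.
Z = (53 − 48) / 3.180 = 1.572
P(T ≤ 53) = Φ(1.572) ≈ 0.942

0.942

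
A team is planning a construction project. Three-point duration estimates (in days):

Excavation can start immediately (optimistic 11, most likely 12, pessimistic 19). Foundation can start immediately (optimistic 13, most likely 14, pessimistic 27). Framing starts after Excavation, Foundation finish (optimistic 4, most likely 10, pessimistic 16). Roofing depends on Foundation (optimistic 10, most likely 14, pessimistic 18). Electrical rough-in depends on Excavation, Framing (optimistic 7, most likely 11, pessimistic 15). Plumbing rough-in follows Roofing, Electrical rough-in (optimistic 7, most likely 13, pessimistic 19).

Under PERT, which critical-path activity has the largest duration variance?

Foundation

te_Excavation = (11 + 4·12 + 19)/6 = 78/6 = 13; σ²_Excavation = ((19−11)/6)² = 1.778
te_Foundation = (13 + 4·14 + 27)/6 = 96/6 = 16; σ²_Foundation = ((27−13)/6)² = 5.444
te_Framing = (4 + 4·10 + 16)/6 = 60/6 = 10; σ²_Framing = ((16−4)/6)² = 4.000
te_Roofing = (10 + 4·14 + 18)/6 = 84/6 = 14; σ²_Roofing = ((18−10)/6)² = 1.778
te_Electrical rough-in = (7 + 4·11 + 15)/6 = 66/6 = 11; σ²_Electrical rough-in = ((15−7)/6)² = 1.778
te_Plumbing rough-in = (7 + 4·13 + 19)/6 = 78/6 = 13; σ²_Plumbing rough-in = ((19−7)/6)² = 4.000

Forward pass:
ES_Excavation = 0; EF_Excavation = 13
ES_Foundation = 0; EF_Foundation = 16
ES_Framing = max(EF_Excavation=13, EF_Foundation=16) = 16; EF_Framing = 16+10 = 26
ES_Roofing = 16; EF_Roofing = 16+14 = 30
ES_Electrical rough-in = max(EF_Excavation=13, EF_Framing=26) = 26; EF_Electrical rough-in = 26+11 = 37
ES_Plumbing rough-in = max(EF_Roofing=30, EF_Electrical rough-in=37) = 37; EF_Plumbing rough-in = 37+13 = 50
Expected project duration μ = 50 days. Critical path: Foundation → Framing → Electrical rough-in → Plumbing rough-in.

Variances on critical path: σ²_Foundation=5.444, σ²_Framing=4.000, σ²_Electrical rough-in=1.778, σ²_Plumbing rough-in=4.000.
Largest is σ²_Foundation = 5.444.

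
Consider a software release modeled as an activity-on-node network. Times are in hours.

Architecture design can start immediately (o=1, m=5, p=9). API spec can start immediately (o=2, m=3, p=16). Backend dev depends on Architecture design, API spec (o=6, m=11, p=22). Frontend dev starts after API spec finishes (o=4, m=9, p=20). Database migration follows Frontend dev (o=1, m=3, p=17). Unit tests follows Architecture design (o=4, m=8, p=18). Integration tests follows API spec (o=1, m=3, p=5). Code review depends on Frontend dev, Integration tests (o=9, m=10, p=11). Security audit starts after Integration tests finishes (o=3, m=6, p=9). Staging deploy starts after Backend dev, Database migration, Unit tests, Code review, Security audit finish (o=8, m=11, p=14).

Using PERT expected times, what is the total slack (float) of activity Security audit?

11 hours

te_Architecture design = (1 + 4·5 + 9)/6 = 30/6 = 5
te_API spec = (2 + 4·3 + 16)/6 = 30/6 = 5
te_Backend dev = (6 + 4·11 + 22)/6 = 72/6 = 12
te_Frontend dev = (4 + 4·9 + 20)/6 = 60/6 = 10
te_Database migration = (1 + 4·3 + 17)/6 = 30/6 = 5
te_Unit tests = (4 + 4·8 + 18)/6 = 54/6 = 9
te_Integration tests = (1 + 4·3 + 5)/6 = 18/6 = 3
te_Code review = (9 + 4·10 + 11)/6 = 60/6 = 10
te_Security audit = (3 + 4·6 + 9)/6 = 36/6 = 6
te_Staging deploy = (8 + 4·11 + 14)/6 = 66/6 = 11

Forward pass:
ES_Architecture design = 0; EF_Architecture design = 5
ES_API spec = 0; EF_API spec = 5
ES_Backend dev = max(EF_Architecture design=5, EF_API spec=5) = 5; EF_Backend dev = 5+12 = 17
ES_Frontend dev = 5; EF_Frontend dev = 5+10 = 15
ES_Database migration = 15; EF_Database migration = 15+5 = 20
ES_Unit tests = 5; EF_Unit tests = 5+9 = 14
ES_Integration tests = 5; EF_Integration tests = 5+3 = 8
ES_Code review = max(EF_Frontend dev=15, EF_Integration tests=8) = 15; EF_Code review = 15+10 = 25
ES_Security audit = 8; EF_Security audit = 8+6 = 14
ES_Staging deploy = max(EF_Backend dev=17, EF_Database migration=20, EF_Unit tests=14, EF_Code review=25, EF_Security audit=14) = 25; EF_Staging deploy = 25+11 = 36
Expected project duration μ = 36 hours. Critical path: API spec → Frontend dev → Code review → Staging deploy.

Backward pass:
LF_Staging deploy = 36; LS_Staging deploy = 36−11 = 25
LF_Security audit = LS_Staging deploy = 25; LS_Security audit = 25−6 = 19
LF_Code review = LS_Staging deploy = 25; LS_Code review = 25−10 = 15
LF_Integration tests = min(LS_Code review=15, LS_Security audit=19) = 15; LS_Integration tests = 15−3 = 12
LF_Unit tests = LS_Staging deploy = 25; LS_Unit tests = 25−9 = 16
LF_Database migration = LS_Staging deploy = 25; LS_Database migration = 25−5 = 20
LF_Frontend dev = min(LS_Database migration=20, LS_Code review=15) = 15; LS_Frontend dev = 15−10 = 5
LF_Backend dev = LS_Staging deploy = 25; LS_Backend dev = 25−12 = 13
LF_API spec = min(LS_Backend dev=13, LS_Frontend dev=5, LS_Integration tests=12) = 5; LS_API spec = 5−5 = 0
LF_Architecture design = min(LS_Backend dev=13, LS_Unit tests=16) = 13; LS_Architecture design = 13−5 = 8
Slack_Security audit = LS_Security audit − ES_Security audit = 19 − 8 = 11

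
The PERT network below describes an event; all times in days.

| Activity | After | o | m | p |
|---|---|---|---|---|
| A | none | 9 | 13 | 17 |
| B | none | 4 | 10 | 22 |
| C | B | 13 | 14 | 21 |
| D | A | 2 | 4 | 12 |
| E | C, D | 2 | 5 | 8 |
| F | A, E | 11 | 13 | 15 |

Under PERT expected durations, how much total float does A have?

8 days

te_A = (9 + 4·13 + 17)/6 = 78/6 = 13
te_B = (4 + 4·10 + 22)/6 = 66/6 = 11
te_C = (13 + 4·14 + 21)/6 = 90/6 = 15
te_D = (2 + 4·4 + 12)/6 = 30/6 = 5
te_E = (2 + 4·5 + 8)/6 = 30/6 = 5
te_F = (11 + 4·13 + 15)/6 = 78/6 = 13

Forward pass:
ES_A = 0; EF_A = 13
ES_B = 0; EF_B = 11
ES_C = 11; EF_C = 11+15 = 26
ES_D = 13; EF_D = 13+5 = 18
ES_E = max(EF_C=26, EF_D=18) = 26; EF_E = 26+5 = 31
ES_F = max(EF_A=13, EF_E=31) = 31; EF_F = 31+13 = 44
Expected project duration μ = 44 days. Critical path: B → C → E → F.

Backward pass:
LF_F = 44; LS_F = 44−13 = 31
LF_E = LS_F = 31; LS_E = 31−5 = 26
LF_D = LS_E = 26; LS_D = 26−5 = 21
LF_C = LS_E = 26; LS_C = 26−15 = 11
LF_B = LS_C = 11; LS_B = 11−11 = 0
LF_A = min(LS_D=21, LS_F=31) = 21; LS_A = 21−13 = 8
Slack_A = LS_A − ES_A = 8 − 0 = 8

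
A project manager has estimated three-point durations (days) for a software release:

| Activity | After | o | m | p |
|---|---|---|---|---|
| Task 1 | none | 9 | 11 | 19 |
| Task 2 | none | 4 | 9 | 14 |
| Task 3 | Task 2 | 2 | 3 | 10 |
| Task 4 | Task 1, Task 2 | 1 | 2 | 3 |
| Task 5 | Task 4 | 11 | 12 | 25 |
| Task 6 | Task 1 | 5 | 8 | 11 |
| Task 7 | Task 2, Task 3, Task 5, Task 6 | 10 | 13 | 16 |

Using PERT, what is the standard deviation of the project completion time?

te_Task 1 = (9 + 4·11 + 19)/6 = 72/6 = 12; σ²_Task 1 = ((19−9)/6)² = 2.778
te_Task 2 = (4 + 4·9 + 14)/6 = 54/6 = 9; σ²_Task 2 = ((14−4)/6)² = 2.778
te_Task 3 = (2 + 4·3 + 10)/6 = 24/6 = 4; σ²_Task 3 = ((10−2)/6)² = 1.778
te_Task 4 = (1 + 4·2 + 3)/6 = 12/6 = 2; σ²_Task 4 = ((3−1)/6)² = 0.111
te_Task 5 = (11 + 4·12 + 25)/6 = 84/6 = 14; σ²_Task 5 = ((25−11)/6)² = 5.444
te_Task 6 = (5 + 4·8 + 11)/6 = 48/6 = 8; σ²_Task 6 = ((11−5)/6)² = 1.000
te_Task 7 = (10 + 4·13 + 16)/6 = 78/6 = 13; σ²_Task 7 = ((16−10)/6)² = 1.000

Forward pass:
ES_Task 1 = 0; EF_Task 1 = 12
ES_Task 2 = 0; EF_Task 2 = 9
ES_Task 3 = 9; EF_Task 3 = 9+4 = 13
ES_Task 4 = max(EF_Task 1=12, EF_Task 2=9) = 12; EF_Task 4 = 12+2 = 14
ES_Task 5 = 14; EF_Task 5 = 14+14 = 28
ES_Task 6 = 12; EF_Task 6 = 12+8 = 20
ES_Task 7 = max(EF_Task 2=9, EF_Task 3=13, EF_Task 5=28, EF_Task 6=20) = 28; EF_Task 7 = 28+13 = 41
Expected project duration μ = 41 days. Critical path: Task 1 → Task 4 → Task 5 → Task 7.

Variance along critical path = 2.778 + 0.111 + 5.444 + 1.000 = 9.333
σ = √9.333 = 3.055 days

3.06 days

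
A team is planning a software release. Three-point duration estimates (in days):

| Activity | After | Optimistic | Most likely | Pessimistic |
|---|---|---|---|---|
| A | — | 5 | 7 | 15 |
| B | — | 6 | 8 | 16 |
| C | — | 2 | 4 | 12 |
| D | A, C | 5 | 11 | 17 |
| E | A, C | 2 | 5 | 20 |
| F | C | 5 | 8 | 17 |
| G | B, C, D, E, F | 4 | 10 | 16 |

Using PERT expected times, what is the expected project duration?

te_A = (5 + 4·7 + 15)/6 = 48/6 = 8
te_B = (6 + 4·8 + 16)/6 = 54/6 = 9
te_C = (2 + 4·4 + 12)/6 = 30/6 = 5
te_D = (5 + 4·11 + 17)/6 = 66/6 = 11
te_E = (2 + 4·5 + 20)/6 = 42/6 = 7
te_F = (5 + 4·8 + 17)/6 = 54/6 = 9
te_G = (4 + 4·10 + 16)/6 = 60/6 = 10

Forward pass:
ES_A = 0; EF_A = 8
ES_B = 0; EF_B = 9
ES_C = 0; EF_C = 5
ES_D = max(EF_A=8, EF_C=5) = 8; EF_D = 8+11 = 19
ES_E = max(EF_A=8, EF_C=5) = 8; EF_E = 8+7 = 15
ES_F = 5; EF_F = 5+9 = 14
ES_G = max(EF_B=9, EF_C=5, EF_D=19, EF_E=15, EF_F=14) = 19; EF_G = 19+10 = 29
Expected project duration μ = 29 days. Critical path: A → D → G.

29 days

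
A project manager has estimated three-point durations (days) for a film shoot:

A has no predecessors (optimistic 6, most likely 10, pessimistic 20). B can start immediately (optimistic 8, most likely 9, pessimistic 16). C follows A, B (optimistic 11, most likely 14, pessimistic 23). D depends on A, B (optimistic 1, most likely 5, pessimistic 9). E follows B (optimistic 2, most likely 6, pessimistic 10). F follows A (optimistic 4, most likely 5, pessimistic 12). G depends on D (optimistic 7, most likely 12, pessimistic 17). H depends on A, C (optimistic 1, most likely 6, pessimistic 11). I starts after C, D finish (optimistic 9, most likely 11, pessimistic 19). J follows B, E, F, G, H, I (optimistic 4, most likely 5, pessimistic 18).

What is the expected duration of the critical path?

45 days

te_A = (6 + 4·10 + 20)/6 = 66/6 = 11
te_B = (8 + 4·9 + 16)/6 = 60/6 = 10
te_C = (11 + 4·14 + 23)/6 = 90/6 = 15
te_D = (1 + 4·5 + 9)/6 = 30/6 = 5
te_E = (2 + 4·6 + 10)/6 = 36/6 = 6
te_F = (4 + 4·5 + 12)/6 = 36/6 = 6
te_G = (7 + 4·12 + 17)/6 = 72/6 = 12
te_H = (1 + 4·6 + 11)/6 = 36/6 = 6
te_I = (9 + 4·11 + 19)/6 = 72/6 = 12
te_J = (4 + 4·5 + 18)/6 = 42/6 = 7

Forward pass:
ES_A = 0; EF_A = 11
ES_B = 0; EF_B = 10
ES_C = max(EF_A=11, EF_B=10) = 11; EF_C = 11+15 = 26
ES_D = max(EF_A=11, EF_B=10) = 11; EF_D = 11+5 = 16
ES_E = 10; EF_E = 10+6 = 16
ES_F = 11; EF_F = 11+6 = 17
ES_G = 16; EF_G = 16+12 = 28
ES_H = max(EF_A=11, EF_C=26) = 26; EF_H = 26+6 = 32
ES_I = max(EF_C=26, EF_D=16) = 26; EF_I = 26+12 = 38
ES_J = max(EF_B=10, EF_E=16, EF_F=17, EF_G=28, EF_H=32, EF_I=38) = 38; EF_J = 38+7 = 45
Expected project duration μ = 45 days. Critical path: A → C → I → J.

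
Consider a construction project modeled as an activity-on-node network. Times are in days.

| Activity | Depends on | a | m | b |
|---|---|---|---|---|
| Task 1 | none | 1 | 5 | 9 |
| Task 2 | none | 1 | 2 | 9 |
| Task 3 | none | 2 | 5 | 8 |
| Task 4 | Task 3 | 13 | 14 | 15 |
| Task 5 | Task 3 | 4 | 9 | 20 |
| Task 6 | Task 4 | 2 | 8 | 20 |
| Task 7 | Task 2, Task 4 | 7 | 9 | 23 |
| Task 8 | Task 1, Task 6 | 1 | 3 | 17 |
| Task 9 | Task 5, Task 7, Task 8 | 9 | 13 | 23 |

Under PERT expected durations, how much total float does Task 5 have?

18 days

te_Task 1 = (1 + 4·5 + 9)/6 = 30/6 = 5
te_Task 2 = (1 + 4·2 + 9)/6 = 18/6 = 3
te_Task 3 = (2 + 4·5 + 8)/6 = 30/6 = 5
te_Task 4 = (13 + 4·14 + 15)/6 = 84/6 = 14
te_Task 5 = (4 + 4·9 + 20)/6 = 60/6 = 10
te_Task 6 = (2 + 4·8 + 20)/6 = 54/6 = 9
te_Task 7 = (7 + 4·9 + 23)/6 = 66/6 = 11
te_Task 8 = (1 + 4·3 + 17)/6 = 30/6 = 5
te_Task 9 = (9 + 4·13 + 23)/6 = 84/6 = 14

Forward pass:
ES_Task 1 = 0; EF_Task 1 = 5
ES_Task 2 = 0; EF_Task 2 = 3
ES_Task 3 = 0; EF_Task 3 = 5
ES_Task 4 = 5; EF_Task 4 = 5+14 = 19
ES_Task 5 = 5; EF_Task 5 = 5+10 = 15
ES_Task 6 = 19; EF_Task 6 = 19+9 = 28
ES_Task 7 = max(EF_Task 2=3, EF_Task 4=19) = 19; EF_Task 7 = 19+11 = 30
ES_Task 8 = max(EF_Task 1=5, EF_Task 6=28) = 28; EF_Task 8 = 28+5 = 33
ES_Task 9 = max(EF_Task 5=15, EF_Task 7=30, EF_Task 8=33) = 33; EF_Task 9 = 33+14 = 47
Expected project duration μ = 47 days. Critical path: Task 3 → Task 4 → Task 6 → Task 8 → Task 9.

Backward pass:
LF_Task 9 = 47; LS_Task 9 = 47−14 = 33
LF_Task 8 = LS_Task 9 = 33; LS_Task 8 = 33−5 = 28
LF_Task 7 = LS_Task 9 = 33; LS_Task 7 = 33−11 = 22
LF_Task 6 = LS_Task 8 = 28; LS_Task 6 = 28−9 = 19
LF_Task 5 = LS_Task 9 = 33; LS_Task 5 = 33−10 = 23
LF_Task 4 = min(LS_Task 6=19, LS_Task 7=22) = 19; LS_Task 4 = 19−14 = 5
LF_Task 3 = min(LS_Task 4=5, LS_Task 5=23) = 5; LS_Task 3 = 5−5 = 0
LF_Task 2 = LS_Task 7 = 22; LS_Task 2 = 22−3 = 19
LF_Task 1 = LS_Task 8 = 28; LS_Task 1 = 28−5 = 23
Slack_Task 5 = LS_Task 5 − ES_Task 5 = 23 − 5 = 18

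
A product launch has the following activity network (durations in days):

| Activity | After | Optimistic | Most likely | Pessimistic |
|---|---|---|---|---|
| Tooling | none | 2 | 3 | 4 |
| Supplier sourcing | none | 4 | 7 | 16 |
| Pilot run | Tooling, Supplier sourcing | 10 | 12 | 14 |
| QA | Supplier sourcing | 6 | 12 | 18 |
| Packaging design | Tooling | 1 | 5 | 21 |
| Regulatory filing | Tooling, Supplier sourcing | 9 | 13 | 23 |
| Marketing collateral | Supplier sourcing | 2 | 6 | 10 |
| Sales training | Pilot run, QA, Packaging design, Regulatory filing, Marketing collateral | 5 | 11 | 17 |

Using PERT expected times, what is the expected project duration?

33 days

te_Tooling = (2 + 4·3 + 4)/6 = 18/6 = 3
te_Supplier sourcing = (4 + 4·7 + 16)/6 = 48/6 = 8
te_Pilot run = (10 + 4·12 + 14)/6 = 72/6 = 12
te_QA = (6 + 4·12 + 18)/6 = 72/6 = 12
te_Packaging design = (1 + 4·5 + 21)/6 = 42/6 = 7
te_Regulatory filing = (9 + 4·13 + 23)/6 = 84/6 = 14
te_Marketing collateral = (2 + 4·6 + 10)/6 = 36/6 = 6
te_Sales training = (5 + 4·11 + 17)/6 = 66/6 = 11

Forward pass:
ES_Tooling = 0; EF_Tooling = 3
ES_Supplier sourcing = 0; EF_Supplier sourcing = 8
ES_Pilot run = max(EF_Tooling=3, EF_Supplier sourcing=8) = 8; EF_Pilot run = 8+12 = 20
ES_QA = 8; EF_QA = 8+12 = 20
ES_Packaging design = 3; EF_Packaging design = 3+7 = 10
ES_Regulatory filing = max(EF_Tooling=3, EF_Supplier sourcing=8) = 8; EF_Regulatory filing = 8+14 = 22
ES_Marketing collateral = 8; EF_Marketing collateral = 8+6 = 14
ES_Sales training = max(EF_Pilot run=20, EF_QA=20, EF_Packaging design=10, EF_Regulatory filing=22, EF_Marketing collateral=14) = 22; EF_Sales training = 22+11 = 33
Expected project duration μ = 33 days. Critical path: Supplier sourcing → Regulatory filing → Sales training.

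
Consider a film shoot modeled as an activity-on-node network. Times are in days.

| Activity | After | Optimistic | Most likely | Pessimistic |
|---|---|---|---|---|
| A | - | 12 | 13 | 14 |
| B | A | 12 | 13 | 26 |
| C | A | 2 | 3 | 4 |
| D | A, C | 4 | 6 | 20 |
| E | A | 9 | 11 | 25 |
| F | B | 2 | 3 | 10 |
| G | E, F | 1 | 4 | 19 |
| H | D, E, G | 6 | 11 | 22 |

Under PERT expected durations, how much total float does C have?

14 days

te_A = (12 + 4·13 + 14)/6 = 78/6 = 13
te_B = (12 + 4·13 + 26)/6 = 90/6 = 15
te_C = (2 + 4·3 + 4)/6 = 18/6 = 3
te_D = (4 + 4·6 + 20)/6 = 48/6 = 8
te_E = (9 + 4·11 + 25)/6 = 78/6 = 13
te_F = (2 + 4·3 + 10)/6 = 24/6 = 4
te_G = (1 + 4·4 + 19)/6 = 36/6 = 6
te_H = (6 + 4·11 + 22)/6 = 72/6 = 12

Forward pass:
ES_A = 0; EF_A = 13
ES_B = 13; EF_B = 13+15 = 28
ES_C = 13; EF_C = 13+3 = 16
ES_D = max(EF_A=13, EF_C=16) = 16; EF_D = 16+8 = 24
ES_E = 13; EF_E = 13+13 = 26
ES_F = 28; EF_F = 28+4 = 32
ES_G = max(EF_E=26, EF_F=32) = 32; EF_G = 32+6 = 38
ES_H = max(EF_D=24, EF_E=26, EF_G=38) = 38; EF_H = 38+12 = 50
Expected project duration μ = 50 days. Critical path: A → B → F → G → H.

Backward pass:
LF_H = 50; LS_H = 50−12 = 38
LF_G = LS_H = 38; LS_G = 38−6 = 32
LF_F = LS_G = 32; LS_F = 32−4 = 28
LF_E = min(LS_G=32, LS_H=38) = 32; LS_E = 32−13 = 19
LF_D = LS_H = 38; LS_D = 38−8 = 30
LF_C = LS_D = 30; LS_C = 30−3 = 27
LF_B = LS_F = 28; LS_B = 28−15 = 13
LF_A = min(LS_B=13, LS_C=27, LS_D=30, LS_E=19) = 13; LS_A = 13−13 = 0
Slack_C = LS_C − ES_C = 27 − 13 = 14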